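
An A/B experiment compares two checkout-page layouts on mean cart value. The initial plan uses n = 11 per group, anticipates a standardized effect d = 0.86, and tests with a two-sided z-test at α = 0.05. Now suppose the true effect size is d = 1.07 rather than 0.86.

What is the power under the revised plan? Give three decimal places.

Power ≈ 0.709

With d = 1.07: δ = d·√(n/2) = 1.07 × √(11/2) = 2.5094. Critical value z_{0.025} = 1.960.
Revised power = Φ(δ − 1.960) + Φ(−δ − 1.960) = Φ(0.549) + Φ(-4.469) = 0.7086 + 0.0000 = 0.7086.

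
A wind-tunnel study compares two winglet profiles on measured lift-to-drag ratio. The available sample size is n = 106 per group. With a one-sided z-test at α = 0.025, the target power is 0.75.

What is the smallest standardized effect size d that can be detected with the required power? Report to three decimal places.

d ≈ 0.362

Required noncentrality: δ = z_{0.025} + z_{0.25} = 1.960 + 0.674 = 2.634.
δ = d·√(n/2) ⇒ d = δ/√(n/2) = 2.634/√(106/2) = 0.3619.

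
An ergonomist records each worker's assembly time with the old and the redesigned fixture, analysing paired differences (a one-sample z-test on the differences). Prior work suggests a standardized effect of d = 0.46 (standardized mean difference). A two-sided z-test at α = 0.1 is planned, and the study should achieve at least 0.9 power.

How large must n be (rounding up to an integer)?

n = 41

For power 0.9 need Φ(δ − z_{0.05}) = 0.9, so δ = z_{0.05} + z_{0.10} = 1.645 + 1.282 = 2.926.
(For δ > 0 the lower-tail rejection region contributes negligibly to power, so the one-term inversion is standard.)
δ = d·√n ⇒ n = (δ/d)² = (2.926 / 0.46)² = 40.47.
Rounding up, n = 41.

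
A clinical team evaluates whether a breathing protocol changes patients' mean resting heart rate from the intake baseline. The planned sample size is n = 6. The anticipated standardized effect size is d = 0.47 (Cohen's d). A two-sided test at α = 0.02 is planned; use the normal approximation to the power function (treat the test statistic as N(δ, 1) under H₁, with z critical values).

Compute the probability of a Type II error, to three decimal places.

Noncentrality parameter: δ = d·√n = 0.47 × √6 = 1.1513
Two-sided α = 0.02 → critical value z_{0.01} = 2.326.
Power = Φ(δ − 2.326) + Φ(−δ − 2.326) = Φ(-1.175) + Φ(-3.478) = 0.1200 + 0.0003 = 0.1202.
Type II error: β = 1 − power = 1 − 0.1202 = 0.8798.

β ≈ 0.880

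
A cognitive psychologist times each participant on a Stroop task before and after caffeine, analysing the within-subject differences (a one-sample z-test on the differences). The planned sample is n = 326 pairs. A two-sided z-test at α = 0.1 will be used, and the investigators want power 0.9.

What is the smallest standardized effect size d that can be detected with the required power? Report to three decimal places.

Need Φ(δ − 1.645) = 0.9, so δ = 1.645 + 1.282 = 2.926.
(The second rejection-region term Φ(−δ − z_{α/2}) is negligible and dropped.)
δ = d·√n ⇒ d = δ/√n = 2.926/√326 = 0.1621.

d ≈ 0.162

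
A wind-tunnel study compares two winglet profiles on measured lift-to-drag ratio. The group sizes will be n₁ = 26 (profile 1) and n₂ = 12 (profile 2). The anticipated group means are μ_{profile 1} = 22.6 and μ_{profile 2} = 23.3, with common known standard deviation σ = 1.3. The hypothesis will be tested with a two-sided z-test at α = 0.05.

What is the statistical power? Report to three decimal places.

Power ≈ 0.339

Standardized effect: d = |μ_{profile 1} − μ_{profile 2}| / σ = |22.6 − 23.3| / 1.3 = 0.5385
Noncentrality parameter: λ = d / √(1/n₁ + 1/n₂) = 0.5385 / √(1/26 + 1/12) = 1.5429
Two-sided α = 0.05 → critical value z_{0.025} = 1.960.
Power = Φ(λ − 1.960) + Φ(−λ − 1.960) = Φ(-0.417) + Φ(-3.503) = 0.3383 + 0.0002 = 0.3385.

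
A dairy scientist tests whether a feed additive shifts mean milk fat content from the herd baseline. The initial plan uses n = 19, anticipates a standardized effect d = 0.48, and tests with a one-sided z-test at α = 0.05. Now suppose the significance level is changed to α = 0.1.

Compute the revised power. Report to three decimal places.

δ = d·√n = 0.48 × √19 = 2.0923 (unchanged). New critical value: z_{0.1} = 1.282.
Revised power = Φ(δ − 1.282) = Φ(0.811) = 0.7912.

Power ≈ 0.791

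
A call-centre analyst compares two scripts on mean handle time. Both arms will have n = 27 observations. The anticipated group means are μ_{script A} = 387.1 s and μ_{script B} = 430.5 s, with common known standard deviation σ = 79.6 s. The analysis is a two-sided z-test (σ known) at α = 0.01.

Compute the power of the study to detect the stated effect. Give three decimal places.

Standardized effect: d = |μ_{script A} − μ_{script B}| / σ = |387.1 − 430.5| / 79.6 = 0.5452
Noncentrality parameter: λ = d·√(n/2) = 0.5452 × √(27/2) = 2.0033
Critical value for a two-sided test at α = 0.01: z_{α/2} = 2.576.
Power = Φ(λ − 2.576) + Φ(−λ − 2.576) = Φ(-0.573) + Φ(-4.579) = 0.2835 + 0.0000 = 0.2835.

Power ≈ 0.283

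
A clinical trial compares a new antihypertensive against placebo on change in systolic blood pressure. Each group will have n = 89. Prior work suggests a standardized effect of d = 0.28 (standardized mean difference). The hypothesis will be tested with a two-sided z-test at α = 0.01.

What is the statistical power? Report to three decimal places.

Power ≈ 0.239

Noncentrality parameter: δ = d·√(n/2) = 0.28 × √(89/2) = 1.8678
Critical value for a two-sided test at α = 0.01: z_{α/2} = 2.576.
Power = Φ(δ − 2.576) + Φ(−δ − 2.576) = Φ(-0.708) + Φ(-4.444) = 0.2395 + 0.0000 = 0.2395.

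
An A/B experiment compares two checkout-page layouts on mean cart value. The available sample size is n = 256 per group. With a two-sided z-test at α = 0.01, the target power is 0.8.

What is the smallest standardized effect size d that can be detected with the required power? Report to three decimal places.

Required noncentrality: δ = z_{0.005} + z_{0.20} = 2.576 + 0.842 = 3.417.
(Lower-tail contribution to power is negligible for δ > 0.)
δ = d·√(n/2) ⇒ d = δ/√(n/2) = 3.417/√(256/2) = 0.3021.

d ≈ 0.302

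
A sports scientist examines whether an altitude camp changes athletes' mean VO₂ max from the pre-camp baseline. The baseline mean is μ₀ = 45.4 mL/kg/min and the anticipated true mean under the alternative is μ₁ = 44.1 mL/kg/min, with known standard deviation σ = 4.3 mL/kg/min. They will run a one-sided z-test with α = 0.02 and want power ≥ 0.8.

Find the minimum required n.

Standardized effect: d = |μ₁ − μ₀| / σ = |44.1 − 45.4| / 4.3 = 0.3023
For power 0.8 need Φ(δ − z_{0.02}) = 0.8, so δ = z_{0.02} + z_{0.20} = 2.054 + 0.842 = 2.895.
δ = d·√n ⇒ n = (δ/d)² = (2.895 / 0.3023)² = 91.72.
Rounding up, n = 92.

n = 92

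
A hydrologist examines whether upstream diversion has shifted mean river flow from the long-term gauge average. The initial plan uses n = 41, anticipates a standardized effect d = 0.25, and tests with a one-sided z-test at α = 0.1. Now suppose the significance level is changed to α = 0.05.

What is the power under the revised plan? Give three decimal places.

δ = d·√n = 0.25 × √41 = 1.6008 (unchanged). New critical value: z_{0.05} = 1.645.
Revised power = Φ(δ − 1.645) = Φ(-0.044) = 0.4824.

Power ≈ 0.482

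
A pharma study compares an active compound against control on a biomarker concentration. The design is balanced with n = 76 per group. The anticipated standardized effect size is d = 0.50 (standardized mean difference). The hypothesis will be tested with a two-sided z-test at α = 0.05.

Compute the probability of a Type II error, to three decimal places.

β ≈ 0.131

Noncentrality parameter: δ = d·√(n/2) = 0.50 × √(76/2) = 3.0822
Critical value for a two-sided test at α = 0.05: z_{α/2} = 1.960.
Power = Φ(δ − 1.960) + Φ(−δ − 1.960) = Φ(1.122) + Φ(-5.042) = 0.8691 + 0.0000 = 0.8691.
Type II error: β = 1 − power = 1 − 0.8691 = 0.1309.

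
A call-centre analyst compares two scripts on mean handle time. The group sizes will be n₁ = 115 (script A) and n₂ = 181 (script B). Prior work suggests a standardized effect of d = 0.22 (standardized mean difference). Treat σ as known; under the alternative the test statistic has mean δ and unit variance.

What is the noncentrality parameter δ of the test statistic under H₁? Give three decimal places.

δ ≈ 1.845

δ = d / √(1/n₁ + 1/n₂) = 0.22 / √(1/115 + 1/181) = 1.8449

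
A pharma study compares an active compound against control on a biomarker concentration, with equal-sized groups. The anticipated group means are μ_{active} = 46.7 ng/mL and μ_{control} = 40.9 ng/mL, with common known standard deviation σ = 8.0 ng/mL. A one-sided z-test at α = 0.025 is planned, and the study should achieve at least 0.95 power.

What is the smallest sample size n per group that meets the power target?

n = 50 per group

Standardized effect: d = |μ_{active} − μ_{control}| / σ = |46.7 − 40.9| / 8.0 = 0.7250
For power 0.95 need Φ(δ − z_{0.025}) = 0.95, so δ = z_{0.025} + z_{0.05} = 1.960 + 1.645 = 3.605.
δ = d·√(n/2) ⇒ n = 2(δ/d)² = 2 × (3.605 / 0.7250)² = 49.44.
Round up to the next whole unit.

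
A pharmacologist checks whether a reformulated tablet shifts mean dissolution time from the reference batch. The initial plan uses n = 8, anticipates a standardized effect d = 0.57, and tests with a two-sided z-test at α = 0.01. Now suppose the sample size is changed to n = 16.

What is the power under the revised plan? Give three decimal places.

With n = 16: δ = d·√n = 0.57 × √16 = 2.2800. Critical value z_{0.005} = 2.576.
Revised power = Φ(δ − 2.576) + Φ(−δ − 2.576) = Φ(-0.296) + Φ(-4.856) = 0.3837 + 0.0000 = 0.3837.

Power ≈ 0.384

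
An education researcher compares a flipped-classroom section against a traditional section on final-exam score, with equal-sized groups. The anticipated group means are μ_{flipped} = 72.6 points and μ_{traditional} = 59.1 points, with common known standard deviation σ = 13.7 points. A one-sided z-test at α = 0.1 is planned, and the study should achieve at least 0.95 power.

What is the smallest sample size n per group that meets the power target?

Standardized effect: d = |μ_{flipped} − μ_{traditional}| / σ = |72.6 − 59.1| / 13.7 = 0.9854
Set Φ(δ − 1.282) = 0.95; then δ − 1.282 = Φ⁻¹(0.95) = 1.645, giving δ = 2.926.
δ = d·√(n/2) ⇒ n = 2(δ/d)² = 2 × (2.926 / 0.9854)² = 17.64.
Round up to the next whole unit.

n = 18 per group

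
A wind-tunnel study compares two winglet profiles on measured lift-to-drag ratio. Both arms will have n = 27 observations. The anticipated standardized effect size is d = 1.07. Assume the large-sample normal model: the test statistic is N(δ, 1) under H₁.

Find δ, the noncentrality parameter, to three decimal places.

δ ≈ 3.931

The noncentrality parameter scales effect size by the design's sample-size factor: δ = d·√(n/2) = 1.07 × √(27/2) = 3.9314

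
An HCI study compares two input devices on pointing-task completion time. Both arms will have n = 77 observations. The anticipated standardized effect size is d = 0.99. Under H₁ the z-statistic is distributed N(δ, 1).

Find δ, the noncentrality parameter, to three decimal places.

δ = d·√(n/2) = 0.99 × √(77/2) = 6.1428

δ ≈ 6.143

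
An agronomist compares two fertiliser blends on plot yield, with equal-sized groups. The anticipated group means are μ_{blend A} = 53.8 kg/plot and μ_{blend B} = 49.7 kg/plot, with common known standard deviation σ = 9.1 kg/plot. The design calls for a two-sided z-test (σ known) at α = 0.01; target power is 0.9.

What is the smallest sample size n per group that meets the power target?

n = 147 per group

Standardized effect: d = |μ_{blend A} − μ_{blend B}| / σ = |53.8 − 49.7| / 9.1 = 0.4505
Set Φ(δ − 2.576) = 0.9; then δ − 2.576 = Φ⁻¹(0.9) = 1.282, giving δ = 3.857.
(Ignoring the negligible lower-tail rejection probability gives the usual closed-form inversion.)
δ = d·√(n/2) ⇒ n = 2(δ/d)² = 2 × (3.857 / 0.4505)² = 146.60.
Rounding up, n = 147 per group.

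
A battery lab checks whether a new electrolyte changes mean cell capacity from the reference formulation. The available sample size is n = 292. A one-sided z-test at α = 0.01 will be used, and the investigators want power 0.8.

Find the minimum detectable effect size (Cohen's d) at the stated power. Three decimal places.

d ≈ 0.185

Need Φ(δ − 2.326) = 0.8, so δ = 2.326 + 0.842 = 3.168.
δ = d·√n ⇒ d = δ/√n = 3.168/√292 = 0.1854.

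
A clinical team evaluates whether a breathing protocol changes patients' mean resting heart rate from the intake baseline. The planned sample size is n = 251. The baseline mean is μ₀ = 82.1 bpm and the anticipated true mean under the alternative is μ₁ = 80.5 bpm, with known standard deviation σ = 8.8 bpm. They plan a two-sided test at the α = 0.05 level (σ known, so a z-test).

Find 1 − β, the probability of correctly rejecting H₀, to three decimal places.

Standardized effect: d = |μ₁ − μ₀| / σ = |80.5 − 82.1| / 8.8 = 0.1818
Noncentrality parameter: δ = d·√n = 0.1818 × √251 = 2.8805
Critical value for a two-sided test at α = 0.05: z_{α/2} = 1.960.
Power = Φ(δ − 1.960) + Φ(−δ − 1.960) = Φ(0.921) + Φ(-4.841) = 0.8214 + 0.0000 = 0.8214.

Power ≈ 0.821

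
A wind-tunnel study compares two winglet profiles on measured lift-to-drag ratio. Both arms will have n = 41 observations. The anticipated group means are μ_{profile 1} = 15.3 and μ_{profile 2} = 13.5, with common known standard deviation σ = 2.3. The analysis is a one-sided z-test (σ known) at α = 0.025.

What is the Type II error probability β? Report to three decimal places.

Standardized effect: d = |μ_{profile 1} − μ_{profile 2}| / σ = |15.3 − 13.5| / 2.3 = 0.7826
Noncentrality parameter: δ = d·√(n/2) = 0.7826 × √(41/2) = 3.5434
One-sided α = 0.025 → critical value z_{0.025} = 1.960.
Power = P(Z > 1.960 − δ) = Φ(1.583) = 0.9433.
Type II error: β = 1 − power = 1 − 0.9433 = 0.0567.

β ≈ 0.057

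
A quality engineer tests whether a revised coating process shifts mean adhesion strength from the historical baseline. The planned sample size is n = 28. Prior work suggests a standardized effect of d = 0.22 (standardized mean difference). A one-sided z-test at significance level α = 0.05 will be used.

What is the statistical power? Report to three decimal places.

Power ≈ 0.315

Noncentrality parameter: δ = d·√n = 0.22 × √28 = 1.1641
One-sided α = 0.05 → critical value z_{0.05} = 1.645.
Power = P(Z > 1.645 − δ) = Φ(-0.481) = 0.3154.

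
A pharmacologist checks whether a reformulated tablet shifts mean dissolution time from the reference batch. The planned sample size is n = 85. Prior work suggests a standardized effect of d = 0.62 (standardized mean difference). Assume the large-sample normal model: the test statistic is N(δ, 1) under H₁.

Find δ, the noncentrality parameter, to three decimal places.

δ = d·√n = 0.62 × √85 = 5.7161

δ ≈ 5.716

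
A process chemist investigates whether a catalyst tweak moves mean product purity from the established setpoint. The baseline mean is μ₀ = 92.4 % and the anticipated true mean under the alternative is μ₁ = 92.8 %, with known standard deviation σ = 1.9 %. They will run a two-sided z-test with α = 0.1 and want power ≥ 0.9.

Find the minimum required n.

Standardized effect: d = |μ₁ − μ₀| / σ = |92.8 − 92.4| / 1.9 = 0.2105
For power 0.9 need Φ(δ − z_{0.05}) = 0.9, so δ = z_{0.05} + z_{0.10} = 1.645 + 1.282 = 2.926.
(Ignoring the negligible lower-tail rejection probability gives the usual closed-form inversion.)
δ = d·√n ⇒ n = (δ/d)² = (2.926 / 0.2105)² = 193.22.
Round up to the next whole unit.

n = 194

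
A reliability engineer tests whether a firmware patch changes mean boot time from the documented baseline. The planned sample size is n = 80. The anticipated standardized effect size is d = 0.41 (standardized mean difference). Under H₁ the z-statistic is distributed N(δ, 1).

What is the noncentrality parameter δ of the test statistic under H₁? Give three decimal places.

δ ≈ 3.667

δ = d·√n = 0.41 × √80 = 3.6672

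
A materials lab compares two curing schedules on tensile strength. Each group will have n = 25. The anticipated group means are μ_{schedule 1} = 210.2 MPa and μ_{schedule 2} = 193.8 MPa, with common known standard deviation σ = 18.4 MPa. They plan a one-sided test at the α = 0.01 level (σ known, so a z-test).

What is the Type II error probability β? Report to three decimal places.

Standardized effect: d = |μ_{schedule 1} − μ_{schedule 2}| / σ = |210.2 − 193.8| / 18.4 = 0.8913
Noncentrality parameter: δ = d·√(n/2) = 0.8913 × √(25/2) = 3.1512
Critical value for a one-sided test at α = 0.01: z_α = 2.326.
Power = P(Z > 2.326 − δ) = Φ(0.825) = 0.7953.
Type II error: β = 1 − power = 1 − 0.7953 = 0.2047.

β ≈ 0.205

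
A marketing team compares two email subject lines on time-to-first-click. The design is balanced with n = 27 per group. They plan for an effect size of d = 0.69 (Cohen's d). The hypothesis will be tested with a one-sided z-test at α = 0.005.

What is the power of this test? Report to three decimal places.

Noncentrality parameter: λ = d·√(n/2) = 0.69 × √(27/2) = 2.5352
Critical value for a one-sided test at α = 0.005: z_α = 2.576.
Power = P(Z > 2.576 − λ) = Φ(-0.041) = 0.4838.

Power ≈ 0.484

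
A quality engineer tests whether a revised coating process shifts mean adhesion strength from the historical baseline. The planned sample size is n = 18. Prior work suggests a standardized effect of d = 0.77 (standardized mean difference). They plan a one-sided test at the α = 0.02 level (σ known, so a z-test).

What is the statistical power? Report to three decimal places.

Power ≈ 0.887

Noncentrality parameter: δ = d·√n = 0.77 × √18 = 3.2668
One-sided α = 0.02 → critical value z_{0.02} = 2.054.
Power = Φ(δ − 2.054) = Φ(1.213) = 0.8875.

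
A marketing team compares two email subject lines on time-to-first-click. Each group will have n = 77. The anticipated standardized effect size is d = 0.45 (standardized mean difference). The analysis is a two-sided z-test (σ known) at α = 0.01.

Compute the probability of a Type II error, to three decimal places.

Noncentrality parameter: δ = d·√(n/2) = 0.45 × √(77/2) = 2.7922
Critical value for a two-sided test at α = 0.01: z_{α/2} = 2.576.
Power = Φ(δ − 2.576) + Φ(−δ − 2.576) = Φ(0.216) + Φ(-5.368) = 0.5856 + 0.0000 = 0.5856.
Type II error: β = 1 − power = 1 − 0.5856 = 0.4144.

β ≈ 0.414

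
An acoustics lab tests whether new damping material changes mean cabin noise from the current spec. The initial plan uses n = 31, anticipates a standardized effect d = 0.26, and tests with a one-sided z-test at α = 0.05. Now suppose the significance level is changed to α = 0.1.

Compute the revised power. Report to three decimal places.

δ = d·√n = 0.26 × √31 = 1.4476 (unchanged). New critical value: z_{0.1} = 1.282.
Revised power = Φ(δ − 1.282) = Φ(0.166) = 0.5659.

Power ≈ 0.566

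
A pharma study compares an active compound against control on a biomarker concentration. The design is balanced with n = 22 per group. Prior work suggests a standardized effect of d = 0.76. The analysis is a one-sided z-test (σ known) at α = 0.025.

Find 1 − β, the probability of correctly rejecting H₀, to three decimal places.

Noncentrality parameter: δ = d·√(n/2) = 0.76 × √(22/2) = 2.5206
Critical value for a one-sided test at α = 0.025: z_α = 1.960.
Power = P(Z > 1.960 − δ) = Φ(0.561) = 0.7125.

Power ≈ 0.712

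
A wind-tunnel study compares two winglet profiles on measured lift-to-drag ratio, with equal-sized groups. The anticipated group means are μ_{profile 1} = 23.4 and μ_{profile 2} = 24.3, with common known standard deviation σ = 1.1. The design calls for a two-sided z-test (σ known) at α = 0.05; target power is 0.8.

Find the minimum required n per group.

Standardized effect: d = |μ_{profile 1} − μ_{profile 2}| / σ = |23.4 − 24.3| / 1.1 = 0.8182
Set Φ(δ − 1.960) = 0.8; then δ − 1.960 = Φ⁻¹(0.8) = 0.842, giving δ = 2.802.
(For δ > 0 the lower-tail rejection region contributes negligibly to power, so the one-term inversion is standard.)
δ = d·√(n/2) ⇒ n = 2(δ/d)² = 2 × (2.802 / 0.8182)² = 23.45.
Rounding up, n = 24 per group.

n = 24 per group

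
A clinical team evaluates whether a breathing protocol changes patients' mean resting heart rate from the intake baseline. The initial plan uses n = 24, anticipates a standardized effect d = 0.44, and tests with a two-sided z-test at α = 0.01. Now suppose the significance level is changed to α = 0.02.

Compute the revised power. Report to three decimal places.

δ = d·√n = 0.44 × √24 = 2.1556 (unchanged). New critical value: z_{0.01} = 2.326.
Revised power = Φ(δ − 2.326) + Φ(−δ − 2.326) = Φ(-0.171) + Φ(-4.482) = 0.4322 + 0.0000 = 0.4322.

Power ≈ 0.432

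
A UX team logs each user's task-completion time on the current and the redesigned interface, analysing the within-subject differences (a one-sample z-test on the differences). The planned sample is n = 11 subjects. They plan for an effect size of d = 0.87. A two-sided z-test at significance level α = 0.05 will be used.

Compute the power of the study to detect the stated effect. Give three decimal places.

Power ≈ 0.823

Noncentrality parameter: λ = d·√n = 0.87 × √11 = 2.8855
Two-sided α = 0.05 → critical value z_{0.025} = 1.960.
Power = Φ(λ − 1.960) + Φ(−λ − 1.960) = Φ(0.925) + Φ(-4.845) = 0.8226 + 0.0000 = 0.8226.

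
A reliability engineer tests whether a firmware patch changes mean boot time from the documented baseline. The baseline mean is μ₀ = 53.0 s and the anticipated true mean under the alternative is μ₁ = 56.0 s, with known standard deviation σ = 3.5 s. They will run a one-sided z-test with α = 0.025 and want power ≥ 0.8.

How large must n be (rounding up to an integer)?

Standardized effect: d = |μ₁ − μ₀| / σ = |56.0 − 53.0| / 3.5 = 0.8571
For power 0.8 need Φ(δ − z_{0.025}) = 0.8, so δ = z_{0.025} + z_{0.20} = 1.960 + 0.842 = 2.802.
δ = d·√n ⇒ n = (δ/d)² = (2.802 / 0.8571)² = 10.68.
Round up to the next whole unit.

n = 11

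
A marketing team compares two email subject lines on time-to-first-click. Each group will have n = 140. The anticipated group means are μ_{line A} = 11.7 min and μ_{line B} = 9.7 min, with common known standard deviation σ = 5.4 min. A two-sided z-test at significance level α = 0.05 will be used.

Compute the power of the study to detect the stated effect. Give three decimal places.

Power ≈ 0.873

Standardized effect: d = |μ_{line A} − μ_{line B}| / σ = |11.7 − 9.7| / 5.4 = 0.3704
Noncentrality parameter: δ = d·√(n/2) = 0.3704 × √(140/2) = 3.0987
Critical value for a two-sided test at α = 0.05: z_{α/2} = 1.960.
Power = Φ(δ − 1.960) + Φ(−δ − 1.960) = Φ(1.139) + Φ(-5.059) = 0.8726 + 0.0000 = 0.8726.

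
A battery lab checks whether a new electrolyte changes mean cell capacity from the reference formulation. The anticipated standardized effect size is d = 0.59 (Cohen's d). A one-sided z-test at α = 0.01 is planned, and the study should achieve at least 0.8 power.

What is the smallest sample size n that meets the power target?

Set Φ(δ − 2.326) = 0.8; then δ − 2.326 = Φ⁻¹(0.8) = 0.842, giving δ = 3.168.
δ = d·√n ⇒ n = (δ/d)² = (3.168 / 0.59)² = 28.83.
Rounding up, n = 29.

n = 29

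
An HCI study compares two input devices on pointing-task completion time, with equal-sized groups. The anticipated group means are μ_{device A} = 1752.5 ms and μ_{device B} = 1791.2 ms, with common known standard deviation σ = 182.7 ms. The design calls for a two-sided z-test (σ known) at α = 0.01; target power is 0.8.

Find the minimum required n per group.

Standardized effect: d = |μ_{device A} − μ_{device B}| / σ = |1752.5 − 1791.2| / 182.7 = 0.2118
For power 0.8 need Φ(δ − z_{0.005}) = 0.8, so δ = z_{0.005} + z_{0.20} = 2.576 + 0.842 = 3.417.
(Ignoring the negligible lower-tail rejection probability gives the usual closed-form inversion.)
δ = d·√(n/2) ⇒ n = 2(δ/d)² = 2 × (3.417 / 0.2118)² = 520.58.
Rounding up, n = 521 per group.

n = 521 per group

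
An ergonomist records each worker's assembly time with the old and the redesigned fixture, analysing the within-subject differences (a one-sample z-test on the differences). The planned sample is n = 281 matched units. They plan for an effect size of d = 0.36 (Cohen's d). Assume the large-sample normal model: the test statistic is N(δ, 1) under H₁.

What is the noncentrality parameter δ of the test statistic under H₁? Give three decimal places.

The noncentrality parameter scales effect size by the design's sample-size factor: δ = d·√n = 0.36 × √281 = 6.0347

δ ≈ 6.035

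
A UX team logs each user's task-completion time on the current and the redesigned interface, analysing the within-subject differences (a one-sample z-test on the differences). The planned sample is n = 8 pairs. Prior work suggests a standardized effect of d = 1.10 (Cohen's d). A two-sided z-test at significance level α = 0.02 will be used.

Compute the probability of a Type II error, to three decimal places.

Noncentrality parameter: δ = d·√n = 1.10 × √8 = 3.1113
Critical value for a two-sided test at α = 0.02: z_{α/2} = 2.326.
Power = Φ(δ − 2.326) + Φ(−δ − 2.326) = Φ(0.785) + Φ(-5.438) = 0.7838 + 0.0000 = 0.7838.
Type II error: β = 1 − power = 1 − 0.7838 = 0.2162.

β ≈ 0.216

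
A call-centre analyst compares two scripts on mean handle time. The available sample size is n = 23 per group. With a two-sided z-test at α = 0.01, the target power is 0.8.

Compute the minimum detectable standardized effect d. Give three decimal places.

d ≈ 1.008

Need Φ(δ − 2.576) = 0.8, so δ = 2.576 + 0.842 = 3.417.
(The second rejection-region term Φ(−δ − z_{α/2}) is negligible and dropped.)
δ = d·√(n/2) ⇒ d = δ/√(n/2) = 3.417/√(23/2) = 1.0078.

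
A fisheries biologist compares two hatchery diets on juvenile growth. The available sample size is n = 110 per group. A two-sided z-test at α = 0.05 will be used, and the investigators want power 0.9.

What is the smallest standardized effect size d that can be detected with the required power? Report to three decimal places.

d ≈ 0.437

Need Φ(δ − 1.960) = 0.9, so δ = 1.960 + 1.282 = 3.242.
(The second rejection-region term Φ(−δ − z_{α/2}) is negligible and dropped.)
δ = d·√(n/2) ⇒ d = δ/√(n/2) = 3.242/√(110/2) = 0.4371.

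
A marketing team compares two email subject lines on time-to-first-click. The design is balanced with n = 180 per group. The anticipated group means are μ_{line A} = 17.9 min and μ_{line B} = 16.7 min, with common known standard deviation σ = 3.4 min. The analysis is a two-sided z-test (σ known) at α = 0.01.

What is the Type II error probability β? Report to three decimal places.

β ≈ 0.220

Standardized effect: d = |μ_{line A} − μ_{line B}| / σ = |17.9 − 16.7| / 3.4 = 0.3529
Noncentrality parameter: δ = d·√(n/2) = 0.3529 × √(180/2) = 3.3483
Critical value for a two-sided test at α = 0.01: z_{α/2} = 2.576.
Power = Φ(δ − 2.576) + Φ(−δ − 2.576) = Φ(0.772) + Φ(-5.924) = 0.7801 + 0.0000 = 0.7801.
Type II error: β = 1 − power = 1 − 0.7801 = 0.2199.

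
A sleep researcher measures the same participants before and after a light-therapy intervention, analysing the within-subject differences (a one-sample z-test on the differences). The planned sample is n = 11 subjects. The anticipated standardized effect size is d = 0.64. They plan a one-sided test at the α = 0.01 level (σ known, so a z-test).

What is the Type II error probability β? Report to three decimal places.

Noncentrality parameter: δ = d·√n = 0.64 × √11 = 2.1226
Critical value for a one-sided test at α = 0.01: z_α = 2.326.
Power = P(Z > 2.326 − δ) = Φ(-0.204) = 0.4193.
Type II error: β = 1 − power = 1 − 0.4193 = 0.5807.

β ≈ 0.581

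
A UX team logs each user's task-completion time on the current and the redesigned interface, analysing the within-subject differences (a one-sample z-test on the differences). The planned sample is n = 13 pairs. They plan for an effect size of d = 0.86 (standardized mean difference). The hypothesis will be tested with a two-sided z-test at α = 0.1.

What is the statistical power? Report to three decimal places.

Noncentrality parameter: δ = d·√n = 0.86 × √13 = 3.1008
Critical value for a two-sided test at α = 0.1: z_{α/2} = 1.645.
Power = Φ(δ − 1.645) + Φ(−δ − 1.645) = Φ(1.456) + Φ(-4.746) = 0.9273 + 0.0000 = 0.9273.

Power ≈ 0.927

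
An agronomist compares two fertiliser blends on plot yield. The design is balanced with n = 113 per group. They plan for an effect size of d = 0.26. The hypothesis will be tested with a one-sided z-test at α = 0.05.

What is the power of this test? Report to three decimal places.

Noncentrality parameter: δ = d·√(n/2) = 0.26 × √(113/2) = 1.9543
One-sided α = 0.05 → critical value z_{0.05} = 1.645.
Power = Φ(δ − 1.645) = Φ(0.309) = 0.6215.

Power ≈ 0.622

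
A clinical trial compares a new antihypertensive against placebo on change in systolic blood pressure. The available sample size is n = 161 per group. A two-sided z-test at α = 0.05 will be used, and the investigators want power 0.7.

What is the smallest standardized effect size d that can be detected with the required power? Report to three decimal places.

Need Φ(δ − 1.960) = 0.7, so δ = 1.960 + 0.524 = 2.484.
(The second rejection-region term Φ(−δ − z_{α/2}) is negligible and dropped.)
δ = d·√(n/2) ⇒ d = δ/√(n/2) = 2.484/√(161/2) = 0.2769.

d ≈ 0.277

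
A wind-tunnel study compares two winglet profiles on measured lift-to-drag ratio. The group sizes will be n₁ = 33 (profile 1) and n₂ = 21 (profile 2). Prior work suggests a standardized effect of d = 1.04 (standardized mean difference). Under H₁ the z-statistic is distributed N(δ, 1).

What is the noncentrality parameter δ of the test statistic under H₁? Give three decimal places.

The noncentrality parameter scales effect size by the design's sample-size factor: δ = d / √(1/n₁ + 1/n₂) = 1.04 / √(1/33 + 1/21) = 3.7257

δ ≈ 3.726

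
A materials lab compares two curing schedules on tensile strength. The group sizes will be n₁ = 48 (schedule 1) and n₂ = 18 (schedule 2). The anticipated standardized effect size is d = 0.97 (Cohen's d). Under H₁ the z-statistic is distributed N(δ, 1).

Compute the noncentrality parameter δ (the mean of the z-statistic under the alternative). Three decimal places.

δ = d / √(1/n₁ + 1/n₂) = 0.97 / √(1/48 + 1/18) = 3.5096

δ ≈ 3.510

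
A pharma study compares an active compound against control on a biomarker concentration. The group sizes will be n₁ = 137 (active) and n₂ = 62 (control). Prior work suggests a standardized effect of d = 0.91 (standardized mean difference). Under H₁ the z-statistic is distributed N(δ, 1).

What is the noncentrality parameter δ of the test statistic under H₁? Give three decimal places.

The noncentrality parameter scales effect size by the design's sample-size factor: δ = d / √(1/n₁ + 1/n₂) = 0.91 / √(1/137 + 1/62) = 5.9453

δ ≈ 5.945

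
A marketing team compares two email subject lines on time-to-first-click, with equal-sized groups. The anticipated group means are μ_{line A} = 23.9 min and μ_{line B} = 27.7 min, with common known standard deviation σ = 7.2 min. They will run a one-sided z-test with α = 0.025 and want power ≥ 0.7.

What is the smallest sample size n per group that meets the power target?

n = 45 per group

Standardized effect: d = |μ_{line A} − μ_{line B}| / σ = |23.9 − 27.7| / 7.2 = 0.5278
For power 0.7 need Φ(δ − z_{0.025}) = 0.7, so δ = z_{0.025} + z_{0.30} = 1.960 + 0.524 = 2.484.
δ = d·√(n/2) ⇒ n = 2(δ/d)² = 2 × (2.484 / 0.5278)² = 44.32.
Round up to the next whole unit.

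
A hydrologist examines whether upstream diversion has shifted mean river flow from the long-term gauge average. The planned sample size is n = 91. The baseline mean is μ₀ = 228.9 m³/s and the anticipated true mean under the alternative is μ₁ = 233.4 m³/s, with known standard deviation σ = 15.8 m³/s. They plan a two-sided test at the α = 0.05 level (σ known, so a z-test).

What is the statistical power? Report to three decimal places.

Power ≈ 0.775

Standardized effect: d = |μ₁ − μ₀| / σ = |233.4 − 228.9| / 15.8 = 0.2848
Noncentrality parameter: δ = d·√n = 0.2848 × √91 = 2.7169
Two-sided α = 0.05 → critical value z_{0.025} = 1.960.
Power = Φ(δ − 1.960) + Φ(−δ − 1.960) = Φ(0.757) + Φ(-4.677) = 0.7755 + 0.0000 = 0.7755.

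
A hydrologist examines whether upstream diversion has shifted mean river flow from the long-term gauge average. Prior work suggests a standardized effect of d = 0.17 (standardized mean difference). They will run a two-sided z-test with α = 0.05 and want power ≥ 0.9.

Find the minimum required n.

Set Φ(δ − 1.960) = 0.9; then δ − 1.960 = Φ⁻¹(0.9) = 1.282, giving δ = 3.242.
(Ignoring the negligible lower-tail rejection probability gives the usual closed-form inversion.)
δ = d·√n ⇒ n = (δ/d)² = (3.242 / 0.17)² = 363.58.
Rounding up, n = 364.

n = 364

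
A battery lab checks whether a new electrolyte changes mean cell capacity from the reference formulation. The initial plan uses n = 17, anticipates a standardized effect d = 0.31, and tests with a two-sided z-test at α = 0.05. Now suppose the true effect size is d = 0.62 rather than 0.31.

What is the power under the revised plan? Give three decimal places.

Power ≈ 0.725

With d = 0.62: δ = d·√n = 0.62 × √17 = 2.5563. Critical value z_{0.025} = 1.960.
Revised power = Φ(δ − 1.960) + Φ(−δ − 1.960) = Φ(0.596) + Φ(-4.516) = 0.7245 + 0.0000 = 0.7245.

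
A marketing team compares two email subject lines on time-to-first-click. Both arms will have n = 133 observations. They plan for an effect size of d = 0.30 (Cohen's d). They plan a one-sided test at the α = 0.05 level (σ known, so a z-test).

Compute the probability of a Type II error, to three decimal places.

β ≈ 0.211

Noncentrality parameter: δ = d·√(n/2) = 0.30 × √(133/2) = 2.4464
One-sided α = 0.05 → critical value z_{0.05} = 1.645.
Power = Φ(δ − 1.645) = Φ(0.802) = 0.7886.
Type II error: β = 1 − power = 1 − 0.7886 = 0.2114.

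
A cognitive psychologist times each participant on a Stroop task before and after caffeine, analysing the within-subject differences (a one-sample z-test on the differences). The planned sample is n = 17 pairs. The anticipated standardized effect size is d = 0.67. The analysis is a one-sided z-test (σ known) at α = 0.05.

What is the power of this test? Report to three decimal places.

Power ≈ 0.868

Noncentrality parameter: δ = d·√n = 0.67 × √17 = 2.7625
One-sided α = 0.05 → critical value z_{0.05} = 1.645.
Power = P(Z > 1.645 − δ) = Φ(1.118) = 0.8681.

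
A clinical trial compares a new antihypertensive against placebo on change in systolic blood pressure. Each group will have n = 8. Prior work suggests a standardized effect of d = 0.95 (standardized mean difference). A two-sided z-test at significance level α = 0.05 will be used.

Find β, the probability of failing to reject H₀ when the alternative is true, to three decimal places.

Noncentrality parameter: δ = d·√(n/2) = 0.95 × √(8/2) = 1.9000
Critical value for a two-sided test at α = 0.05: z_{α/2} = 1.960.
Power = Φ(δ − 1.960) + Φ(−δ − 1.960) = Φ(-0.060) + Φ(-3.860) = 0.4761 + 0.0001 = 0.4761.
Type II error: β = 1 − power = 1 − 0.4761 = 0.5239.

β ≈ 0.524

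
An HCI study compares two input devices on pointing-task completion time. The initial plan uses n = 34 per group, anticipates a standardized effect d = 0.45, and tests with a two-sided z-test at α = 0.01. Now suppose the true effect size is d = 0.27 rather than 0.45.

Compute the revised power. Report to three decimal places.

With d = 0.27: δ = d·√(n/2) = 0.27 × √(34/2) = 1.1132. Critical value z_{0.005} = 2.576.
Revised power = Φ(δ − 2.576) + Φ(−δ − 2.576) = Φ(-1.463) + Φ(-3.689) = 0.0718 + 0.0001 = 0.0719.

Power ≈ 0.072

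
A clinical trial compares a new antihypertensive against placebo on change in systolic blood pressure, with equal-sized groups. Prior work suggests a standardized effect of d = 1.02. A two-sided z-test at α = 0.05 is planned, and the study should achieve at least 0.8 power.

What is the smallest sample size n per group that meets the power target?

For power 0.8 need Φ(δ − z_{0.025}) = 0.8, so δ = z_{0.025} + z_{0.20} = 1.960 + 0.842 = 2.802.
(The Φ(−δ − z_{α/2}) term is vanishingly small for δ > 0 and is dropped in the standard sample-size formula.)
δ = d·√(n/2) ⇒ n = 2(δ/d)² = 2 × (2.802 / 1.02)² = 15.09.
Rounding up, n = 16 per group.

n = 16 per group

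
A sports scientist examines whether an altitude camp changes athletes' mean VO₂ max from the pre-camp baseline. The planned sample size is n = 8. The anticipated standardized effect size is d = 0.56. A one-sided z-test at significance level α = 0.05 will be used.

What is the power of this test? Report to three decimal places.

Power ≈ 0.476

Noncentrality parameter: δ = d·√n = 0.56 × √8 = 1.5839
Critical value for a one-sided test at α = 0.05: z_α = 1.645.
Power = P(Z > 1.645 − δ) = Φ(-0.061) = 0.4757.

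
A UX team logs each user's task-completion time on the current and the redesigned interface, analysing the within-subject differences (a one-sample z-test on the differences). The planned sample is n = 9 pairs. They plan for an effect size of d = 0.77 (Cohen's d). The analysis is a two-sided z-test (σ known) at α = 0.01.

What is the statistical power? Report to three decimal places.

Noncentrality parameter: δ = d·√n = 0.77 × √9 = 2.3100
Two-sided α = 0.01 → critical value z_{0.005} = 2.576.
Power = Φ(δ − 2.576) + Φ(−δ − 2.576) = Φ(-0.266) + Φ(-4.886) = 0.3952 + 0.0000 = 0.3952.

Power ≈ 0.395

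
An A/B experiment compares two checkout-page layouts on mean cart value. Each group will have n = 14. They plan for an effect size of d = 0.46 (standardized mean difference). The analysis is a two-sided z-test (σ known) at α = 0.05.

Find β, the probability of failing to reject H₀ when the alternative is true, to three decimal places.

Noncentrality parameter: δ = d·√(n/2) = 0.46 × √(14/2) = 1.2170
Critical value for a two-sided test at α = 0.05: z_{α/2} = 1.960.
Power = Φ(δ − 1.960) + Φ(−δ − 1.960) = Φ(-0.743) + Φ(-3.177) = 0.2288 + 0.0007 = 0.2295.
Type II error: β = 1 − power = 1 − 0.2295 = 0.7705.

β ≈ 0.770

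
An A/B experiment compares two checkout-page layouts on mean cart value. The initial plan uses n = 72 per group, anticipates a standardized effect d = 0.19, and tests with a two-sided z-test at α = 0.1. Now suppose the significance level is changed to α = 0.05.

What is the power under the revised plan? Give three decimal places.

Power ≈ 0.207

δ = d·√(n/2) = 0.19 × √(72/2) = 1.1400 (unchanged). New critical value: z_{0.025} = 1.960.
Revised power = Φ(δ − 1.960) + Φ(−δ − 1.960) = Φ(-0.820) + Φ(-3.100) = 0.2061 + 0.0010 = 0.2071.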